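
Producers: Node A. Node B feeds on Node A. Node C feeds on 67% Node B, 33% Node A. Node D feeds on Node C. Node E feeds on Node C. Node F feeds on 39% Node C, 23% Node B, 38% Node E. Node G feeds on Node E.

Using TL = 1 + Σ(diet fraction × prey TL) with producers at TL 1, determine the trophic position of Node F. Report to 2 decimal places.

Node B: 1 + 1 = 2
Node C: 1 + (0.67×2 + 0.33×1) = 2.67
Node D: 1 + 2.67 = 3.67
Node E: 1 + 2.67 = 3.67
Node F: 1 + (0.39×2.67 + 0.23×2 + 0.38×3.67) = 3.8959
Node G: 1 + 3.67 = 4.67

3.90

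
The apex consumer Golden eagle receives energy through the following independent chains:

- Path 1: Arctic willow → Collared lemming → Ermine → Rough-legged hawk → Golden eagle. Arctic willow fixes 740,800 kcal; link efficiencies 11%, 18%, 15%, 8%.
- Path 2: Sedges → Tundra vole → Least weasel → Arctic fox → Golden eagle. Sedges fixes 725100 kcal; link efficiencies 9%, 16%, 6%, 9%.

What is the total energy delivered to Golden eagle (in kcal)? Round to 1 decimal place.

232.4 kcal

Path 1: 740800 × 0.11 × 0.18 × 0.15 × 0.08 = 176.01408 kcal
Path 2: 725100 × 0.09 × 0.16 × 0.06 × 0.09 = 56.383776 kcal
Total at Golden eagle: 176.01408 + 56.383776 = 232.397856 kcal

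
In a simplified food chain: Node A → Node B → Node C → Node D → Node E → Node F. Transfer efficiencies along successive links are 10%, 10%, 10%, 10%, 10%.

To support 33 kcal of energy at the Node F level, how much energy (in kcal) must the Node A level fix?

Cumulative transfer efficiency: 0.1 × 0.1 × 0.1 × 0.1 × 0.1 = 0.00001
Node A energy = 33 / 0.00001 = 3300000 kcal

3300000 kcal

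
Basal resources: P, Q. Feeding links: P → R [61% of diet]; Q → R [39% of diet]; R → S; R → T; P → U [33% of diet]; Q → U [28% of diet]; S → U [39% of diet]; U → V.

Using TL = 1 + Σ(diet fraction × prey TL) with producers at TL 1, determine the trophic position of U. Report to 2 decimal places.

R: 1 + (0.61×1 + 0.39×1) = 2
S: 1 + 2 = 3
T: 1 + 2 = 3
U: 1 + (0.33×1 + 0.28×1 + 0.39×3) = 2.78
V: 1 + 2.78 = 3.78

2.78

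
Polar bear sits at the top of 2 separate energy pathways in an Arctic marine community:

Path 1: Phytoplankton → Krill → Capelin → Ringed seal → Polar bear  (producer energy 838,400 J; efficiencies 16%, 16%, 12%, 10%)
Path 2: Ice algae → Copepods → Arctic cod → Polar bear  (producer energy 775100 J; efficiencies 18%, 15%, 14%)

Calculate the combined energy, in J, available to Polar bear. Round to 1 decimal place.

Path 1: 838400 × 0.16 × 0.16 × 0.12 × 0.1 = 257.55648 J
Path 2: 775100 × 0.18 × 0.15 × 0.14 = 2929.878 J
Total at Polar bear: 257.55648 + 2929.878 = 3187.43448 J

3187.4 J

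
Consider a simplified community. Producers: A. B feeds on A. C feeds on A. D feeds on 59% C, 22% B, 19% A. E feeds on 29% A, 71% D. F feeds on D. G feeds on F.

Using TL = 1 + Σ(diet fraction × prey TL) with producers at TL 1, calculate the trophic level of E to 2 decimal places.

B: 1 + 1 = 2
C: 1 + 1 = 2
D: 1 + (0.59×2 + 0.22×2 + 0.19×1) = 2.81
E: 1 + (0.29×1 + 0.71×2.81) = 3.2851
F: 1 + 2.81 = 3.81
G: 1 + 3.81 = 4.81

3.29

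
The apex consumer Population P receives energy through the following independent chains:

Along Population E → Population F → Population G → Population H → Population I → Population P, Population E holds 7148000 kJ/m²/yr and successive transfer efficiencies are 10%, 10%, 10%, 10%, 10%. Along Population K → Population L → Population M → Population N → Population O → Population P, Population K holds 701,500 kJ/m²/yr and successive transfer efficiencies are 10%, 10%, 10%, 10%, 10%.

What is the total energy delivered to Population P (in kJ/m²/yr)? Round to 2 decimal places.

Via Population E: 7148000 × 0.1 × 0.1 × 0.1 × 0.1 × 0.1 = 71.48 kJ/m²/yr
Via Population K: 701500 × 0.1 × 0.1 × 0.1 × 0.1 × 0.1 = 7.015 kJ/m²/yr
Total at Population P: 71.48 + 7.015 = 78.495 kJ/m²/yr

78.50 kJ/m²/yr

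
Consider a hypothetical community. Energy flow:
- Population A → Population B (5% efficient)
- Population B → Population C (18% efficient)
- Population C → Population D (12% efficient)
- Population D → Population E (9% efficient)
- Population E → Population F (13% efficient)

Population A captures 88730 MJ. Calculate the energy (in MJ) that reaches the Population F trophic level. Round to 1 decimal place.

Population B: 88730 × 0.05 = 4436.5 MJ
Population C: 4436.5 × 0.18 = 798.57 MJ
Population D: 798.57 × 0.12 = 95.8284 MJ
Population E: 95.8284 × 0.09 = 8.624556 MJ
Population F: 8.624556 × 0.13 = 1.12119228 MJ

1.1 MJ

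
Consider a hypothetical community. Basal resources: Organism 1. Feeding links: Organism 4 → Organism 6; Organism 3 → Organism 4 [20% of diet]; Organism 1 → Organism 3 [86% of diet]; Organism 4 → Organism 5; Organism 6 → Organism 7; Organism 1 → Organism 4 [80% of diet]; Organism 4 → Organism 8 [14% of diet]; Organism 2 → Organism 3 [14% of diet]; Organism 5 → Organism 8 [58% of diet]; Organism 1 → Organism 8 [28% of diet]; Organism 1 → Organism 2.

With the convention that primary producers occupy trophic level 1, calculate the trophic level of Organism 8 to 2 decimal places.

3.46

Organism 2: 1 + 1 = 2
Organism 3: 1 + (0.86×1 + 0.14×2) = 2.14
Organism 4: 1 + (0.2×2.14 + 0.8×1) = 2.228
Organism 5: 1 + 2.228 = 3.228
Organism 6: 1 + 2.228 = 3.228
Organism 7: 1 + 3.228 = 4.228
Organism 8: 1 + (0.28×1 + 0.58×3.228 + 0.14×2.228) = 3.46416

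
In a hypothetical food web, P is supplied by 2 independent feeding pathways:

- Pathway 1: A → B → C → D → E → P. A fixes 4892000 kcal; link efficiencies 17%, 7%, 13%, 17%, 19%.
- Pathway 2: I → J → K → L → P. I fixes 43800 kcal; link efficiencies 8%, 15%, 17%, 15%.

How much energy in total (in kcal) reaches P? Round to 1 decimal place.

Pathway 1: 4892000 × 0.17 × 0.07 × 0.13 × 0.17 × 0.19 = 244.4439452 kcal
Pathway 2: 43800 × 0.08 × 0.15 × 0.17 × 0.15 = 13.4028 kcal
Total at P: 244.4439452 + 13.4028 = 257.8467452 kcal

257.8 kcal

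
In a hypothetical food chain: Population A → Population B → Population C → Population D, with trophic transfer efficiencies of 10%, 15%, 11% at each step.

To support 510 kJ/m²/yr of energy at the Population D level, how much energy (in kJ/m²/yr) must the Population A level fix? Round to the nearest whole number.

309091 kJ/m²/yr

Cumulative transfer efficiency: 0.1 × 0.15 × 0.11 = 0.00165
Population A energy = 510 / 0.00165 = 309091 kJ/m²/yr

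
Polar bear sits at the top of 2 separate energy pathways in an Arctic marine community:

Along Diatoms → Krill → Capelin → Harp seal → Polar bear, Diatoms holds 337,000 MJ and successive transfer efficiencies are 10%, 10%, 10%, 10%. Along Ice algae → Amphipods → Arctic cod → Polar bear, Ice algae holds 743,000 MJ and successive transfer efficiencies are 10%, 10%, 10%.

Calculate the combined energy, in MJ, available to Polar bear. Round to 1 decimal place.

Via Diatoms: 337000 × 0.1 × 0.1 × 0.1 × 0.1 = 33.7 MJ
Via Ice algae: 743000 × 0.1 × 0.1 × 0.1 = 743 MJ
Total at Polar bear: 33.7 + 743 = 776.7 MJ

776.7 MJ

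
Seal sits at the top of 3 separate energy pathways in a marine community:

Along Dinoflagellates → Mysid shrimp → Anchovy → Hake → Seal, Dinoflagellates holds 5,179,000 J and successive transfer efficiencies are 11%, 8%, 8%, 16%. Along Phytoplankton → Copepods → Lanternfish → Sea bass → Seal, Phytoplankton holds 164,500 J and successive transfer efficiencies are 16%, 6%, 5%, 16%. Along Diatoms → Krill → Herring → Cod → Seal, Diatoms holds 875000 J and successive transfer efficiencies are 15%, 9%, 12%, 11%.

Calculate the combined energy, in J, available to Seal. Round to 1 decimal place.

Via Dinoflagellates: 5179000 × 0.11 × 0.08 × 0.08 × 0.16 = 583.36256 J
Via Phytoplankton: 164500 × 0.16 × 0.06 × 0.05 × 0.16 = 12.6336 J
Via Diatoms: 875000 × 0.15 × 0.09 × 0.12 × 0.11 = 155.925 J
Total at Seal: 583.36256 + 12.6336 + 155.925 = 751.92116 J

751.9 J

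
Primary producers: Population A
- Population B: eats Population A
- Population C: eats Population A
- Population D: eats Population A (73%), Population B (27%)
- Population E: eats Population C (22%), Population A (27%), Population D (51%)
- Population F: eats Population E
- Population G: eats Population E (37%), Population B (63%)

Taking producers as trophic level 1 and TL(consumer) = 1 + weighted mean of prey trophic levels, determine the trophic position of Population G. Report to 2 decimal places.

Population B: 1 + 1 = 2
Population C: 1 + 1 = 2
Population D: 1 + (0.73×1 + 0.27×2) = 2.27
Population E: 1 + (0.22×2 + 0.27×1 + 0.51×2.27) = 2.8677
Population F: 1 + 2.8677 = 3.8677
Population G: 1 + (0.37×2.8677 + 0.63×2) = 3.321049

3.32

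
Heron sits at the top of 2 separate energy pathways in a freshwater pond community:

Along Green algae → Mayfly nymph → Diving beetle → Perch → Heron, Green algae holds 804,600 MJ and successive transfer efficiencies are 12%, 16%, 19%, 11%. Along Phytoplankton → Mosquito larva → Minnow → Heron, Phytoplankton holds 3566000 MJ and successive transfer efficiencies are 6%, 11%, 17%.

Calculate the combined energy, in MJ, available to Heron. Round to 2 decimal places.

4323.92 MJ

Via Green algae: 804600 × 0.12 × 0.16 × 0.19 × 0.11 = 322.869888 MJ
Via Phytoplankton: 3566000 × 0.06 × 0.11 × 0.17 = 4001.052 MJ
Total at Heron: 322.869888 + 4001.052 = 4323.921888 MJ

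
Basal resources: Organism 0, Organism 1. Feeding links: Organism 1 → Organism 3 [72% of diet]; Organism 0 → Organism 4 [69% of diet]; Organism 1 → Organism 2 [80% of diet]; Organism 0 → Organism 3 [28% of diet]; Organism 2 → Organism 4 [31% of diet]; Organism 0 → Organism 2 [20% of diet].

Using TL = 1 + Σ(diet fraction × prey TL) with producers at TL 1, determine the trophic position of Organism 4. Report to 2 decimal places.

Organism 2: 1 + (0.8×1 + 0.2×1) = 2
Organism 3: 1 + (0.28×1 + 0.72×1) = 2
Organism 4: 1 + (0.31×2 + 0.69×1) = 2.31

2.31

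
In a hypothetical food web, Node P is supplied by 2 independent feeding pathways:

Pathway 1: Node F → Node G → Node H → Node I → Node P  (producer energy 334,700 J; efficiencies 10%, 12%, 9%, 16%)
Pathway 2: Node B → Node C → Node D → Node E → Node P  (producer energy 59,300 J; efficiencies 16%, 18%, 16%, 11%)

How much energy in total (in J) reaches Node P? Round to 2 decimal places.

Pathway 1: 334700 × 0.1 × 0.12 × 0.09 × 0.16 = 57.83616 J
Pathway 2: 59300 × 0.16 × 0.18 × 0.16 × 0.11 = 30.057984 J
Total at Node P: 57.83616 + 30.057984 = 87.894144 J

87.89 J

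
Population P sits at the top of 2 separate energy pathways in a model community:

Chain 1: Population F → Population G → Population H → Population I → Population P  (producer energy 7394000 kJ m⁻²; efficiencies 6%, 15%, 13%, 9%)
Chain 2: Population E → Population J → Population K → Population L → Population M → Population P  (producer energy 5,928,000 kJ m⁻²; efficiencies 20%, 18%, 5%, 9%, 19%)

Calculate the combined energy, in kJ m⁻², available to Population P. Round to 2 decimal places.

961.05 kJ m⁻²

Chain 1: 7394000 × 0.06 × 0.15 × 0.13 × 0.09 = 778.5882 kJ m⁻²
Chain 2: 5928000 × 0.2 × 0.18 × 0.05 × 0.09 × 0.19 = 182.46384 kJ m⁻²
Total at Population P: 778.5882 + 182.46384 = 961.05204 kJ m⁻²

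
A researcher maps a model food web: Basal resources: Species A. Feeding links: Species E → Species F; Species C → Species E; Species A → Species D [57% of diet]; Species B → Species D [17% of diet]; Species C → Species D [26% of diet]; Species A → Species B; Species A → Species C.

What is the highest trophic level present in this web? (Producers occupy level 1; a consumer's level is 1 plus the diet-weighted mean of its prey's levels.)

Species B: 1 + 1 = 2
Species C: 1 + 1 = 2
Species D: 1 + (0.57×1 + 0.17×2 + 0.26×2) = 2.43
Species E: 1 + 2 = 3
Species F: 1 + 3 = 4

4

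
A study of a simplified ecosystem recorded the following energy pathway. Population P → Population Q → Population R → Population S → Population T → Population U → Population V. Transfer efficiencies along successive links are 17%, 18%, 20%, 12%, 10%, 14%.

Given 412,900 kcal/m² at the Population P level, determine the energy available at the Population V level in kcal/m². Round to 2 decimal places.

Population Q: 412900 × 0.17 = 70193 kcal/m²
Population R: 70193 × 0.18 = 12634.74 kcal/m²
Population S: 12634.74 × 0.2 = 2526.948 kcal/m²
Population T: 2526.948 × 0.12 = 303.23376 kcal/m²
Population U: 303.23376 × 0.1 = 30.323376 kcal/m²
Population V: 30.323376 × 0.14 = 4.24527264 kcal/m²

4.25 kcal/m²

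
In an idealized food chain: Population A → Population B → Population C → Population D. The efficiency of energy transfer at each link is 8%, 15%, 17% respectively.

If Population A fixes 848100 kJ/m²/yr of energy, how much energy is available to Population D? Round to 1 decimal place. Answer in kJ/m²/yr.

Population B: 848100 × 0.08 = 67848 kJ/m²/yr
Population C: 67848 × 0.15 = 10177.2 kJ/m²/yr
Population D: 10177.2 × 0.17 = 1730.124 kJ/m²/yr

1730.1 kJ/m²/yr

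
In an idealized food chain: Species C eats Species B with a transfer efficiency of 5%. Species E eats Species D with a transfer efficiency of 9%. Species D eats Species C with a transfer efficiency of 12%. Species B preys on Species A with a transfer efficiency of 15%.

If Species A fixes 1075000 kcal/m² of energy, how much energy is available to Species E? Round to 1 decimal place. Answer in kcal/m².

Species B: 1075000 × 0.15 = 161250 kcal/m²
Species C: 161250 × 0.05 = 8062.5 kcal/m²
Species D: 8062.5 × 0.12 = 967.5 kcal/m²
Species E: 967.5 × 0.09 = 87.075 kcal/m²

87.1 kcal/m²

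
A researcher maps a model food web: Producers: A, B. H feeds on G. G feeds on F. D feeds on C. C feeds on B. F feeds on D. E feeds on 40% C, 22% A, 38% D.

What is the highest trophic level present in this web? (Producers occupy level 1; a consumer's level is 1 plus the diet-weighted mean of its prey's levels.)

6

C: 1 + 1 = 2
D: 1 + 2 = 3
E: 1 + (0.4×2 + 0.22×1 + 0.38×3) = 3.16
F: 1 + 3 = 4
G: 1 + 4 = 5
H: 1 + 5 = 6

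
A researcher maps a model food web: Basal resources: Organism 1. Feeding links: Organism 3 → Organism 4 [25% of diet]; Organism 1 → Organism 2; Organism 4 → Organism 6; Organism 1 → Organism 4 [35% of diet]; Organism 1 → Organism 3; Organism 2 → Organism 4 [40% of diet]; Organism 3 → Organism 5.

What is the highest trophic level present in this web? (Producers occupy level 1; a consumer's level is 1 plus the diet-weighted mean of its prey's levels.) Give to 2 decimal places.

Organism 2: 1 + 1 = 2
Organism 3: 1 + 1 = 2
Organism 4: 1 + (0.25×2 + 0.4×2 + 0.35×1) = 2.65
Organism 5: 1 + 2 = 3
Organism 6: 1 + 2.65 = 3.65

3.65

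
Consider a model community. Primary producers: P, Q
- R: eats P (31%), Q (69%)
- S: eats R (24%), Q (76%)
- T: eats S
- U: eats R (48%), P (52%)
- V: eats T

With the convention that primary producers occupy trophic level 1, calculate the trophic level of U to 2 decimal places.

R: 1 + (0.31×1 + 0.69×1) = 2
S: 1 + (0.24×2 + 0.76×1) = 2.24
T: 1 + 2.24 = 3.24
U: 1 + (0.48×2 + 0.52×1) = 2.48
V: 1 + 3.24 = 4.24

2.48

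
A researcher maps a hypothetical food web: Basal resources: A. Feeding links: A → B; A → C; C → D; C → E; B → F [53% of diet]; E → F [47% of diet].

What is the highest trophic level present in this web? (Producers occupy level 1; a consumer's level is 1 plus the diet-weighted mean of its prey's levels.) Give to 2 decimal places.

3.47

B: 1 + 1 = 2
C: 1 + 1 = 2
D: 1 + 2 = 3
E: 1 + 2 = 3
F: 1 + (0.53×2 + 0.47×3) = 3.47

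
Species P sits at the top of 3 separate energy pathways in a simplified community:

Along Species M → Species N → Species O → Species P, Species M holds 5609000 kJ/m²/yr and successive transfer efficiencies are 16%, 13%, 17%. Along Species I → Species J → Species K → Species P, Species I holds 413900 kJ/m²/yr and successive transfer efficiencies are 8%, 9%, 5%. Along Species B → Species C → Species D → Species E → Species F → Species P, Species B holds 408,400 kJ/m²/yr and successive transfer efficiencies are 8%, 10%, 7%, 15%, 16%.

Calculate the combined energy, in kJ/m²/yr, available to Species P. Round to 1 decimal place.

19987.9 kJ/m²/yr

Via Species M: 5609000 × 0.16 × 0.13 × 0.17 = 19833.424 kJ/m²/yr
Via Species I: 413900 × 0.08 × 0.09 × 0.05 = 149.004 kJ/m²/yr
Via Species B: 408400 × 0.08 × 0.1 × 0.07 × 0.15 × 0.16 = 5.488896 kJ/m²/yr
Total at Species P: 19833.424 + 149.004 + 5.488896 = 19987.916896 kJ/m²/yr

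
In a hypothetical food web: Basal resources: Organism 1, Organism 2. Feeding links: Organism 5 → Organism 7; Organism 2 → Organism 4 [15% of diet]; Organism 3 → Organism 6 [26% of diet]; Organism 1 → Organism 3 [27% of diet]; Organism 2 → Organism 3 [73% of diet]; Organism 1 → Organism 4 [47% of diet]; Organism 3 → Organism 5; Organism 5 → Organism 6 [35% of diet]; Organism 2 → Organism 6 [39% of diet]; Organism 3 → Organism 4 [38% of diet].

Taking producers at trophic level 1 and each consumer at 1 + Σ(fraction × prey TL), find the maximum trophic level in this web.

4

Organism 3: 1 + (0.27×1 + 0.73×1) = 2
Organism 4: 1 + (0.47×1 + 0.38×2 + 0.15×1) = 2.38
Organism 5: 1 + 2 = 3
Organism 6: 1 + (0.39×1 + 0.35×3 + 0.26×2) = 2.96
Organism 7: 1 + 3 = 4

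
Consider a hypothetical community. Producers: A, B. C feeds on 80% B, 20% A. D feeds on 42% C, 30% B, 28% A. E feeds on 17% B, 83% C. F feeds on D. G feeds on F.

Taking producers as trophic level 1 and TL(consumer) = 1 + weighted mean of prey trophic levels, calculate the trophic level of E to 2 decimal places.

2.83

C: 1 + (0.8×1 + 0.2×1) = 2
D: 1 + (0.42×2 + 0.3×1 + 0.28×1) = 2.42
E: 1 + (0.17×1 + 0.83×2) = 2.83
F: 1 + 2.42 = 3.42
G: 1 + 3.42 = 4.42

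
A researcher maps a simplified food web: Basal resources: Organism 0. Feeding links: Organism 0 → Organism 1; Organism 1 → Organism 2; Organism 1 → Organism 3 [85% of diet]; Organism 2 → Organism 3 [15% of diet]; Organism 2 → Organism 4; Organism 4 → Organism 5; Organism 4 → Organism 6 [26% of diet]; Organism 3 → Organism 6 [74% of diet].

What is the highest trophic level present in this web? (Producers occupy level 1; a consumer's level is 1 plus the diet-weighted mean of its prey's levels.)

5

Organism 1: 1 + 1 = 2
Organism 2: 1 + 2 = 3
Organism 3: 1 + (0.85×2 + 0.15×3) = 3.15
Organism 4: 1 + 3 = 4
Organism 5: 1 + 4 = 5
Organism 6: 1 + (0.26×4 + 0.74×3.15) = 4.371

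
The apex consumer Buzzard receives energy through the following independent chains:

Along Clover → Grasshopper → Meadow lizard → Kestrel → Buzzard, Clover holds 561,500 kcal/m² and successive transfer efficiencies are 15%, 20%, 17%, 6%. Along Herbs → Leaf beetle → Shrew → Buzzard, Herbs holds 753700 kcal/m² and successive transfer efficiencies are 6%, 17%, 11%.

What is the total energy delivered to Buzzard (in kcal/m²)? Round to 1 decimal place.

1017.5 kcal/m²

Via Clover: 561500 × 0.15 × 0.2 × 0.17 × 0.06 = 171.819 kcal/m²
Via Herbs: 753700 × 0.06 × 0.17 × 0.11 = 845.6514 kcal/m²
Total at Buzzard: 171.819 + 845.6514 = 1017.4704 kcal/m²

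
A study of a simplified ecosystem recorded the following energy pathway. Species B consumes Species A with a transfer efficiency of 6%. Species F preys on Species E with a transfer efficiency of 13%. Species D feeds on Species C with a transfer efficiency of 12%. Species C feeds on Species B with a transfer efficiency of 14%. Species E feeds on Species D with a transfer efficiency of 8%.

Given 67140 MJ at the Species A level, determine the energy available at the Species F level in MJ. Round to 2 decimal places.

Species B: 67140 × 0.06 = 4028.4 MJ
Species C: 4028.4 × 0.14 = 563.976 MJ
Species D: 563.976 × 0.12 = 67.67712 MJ
Species E: 67.67712 × 0.08 = 5.4141696 MJ
Species F: 5.4141696 × 0.13 = 0.703842048 MJ

0.70 MJ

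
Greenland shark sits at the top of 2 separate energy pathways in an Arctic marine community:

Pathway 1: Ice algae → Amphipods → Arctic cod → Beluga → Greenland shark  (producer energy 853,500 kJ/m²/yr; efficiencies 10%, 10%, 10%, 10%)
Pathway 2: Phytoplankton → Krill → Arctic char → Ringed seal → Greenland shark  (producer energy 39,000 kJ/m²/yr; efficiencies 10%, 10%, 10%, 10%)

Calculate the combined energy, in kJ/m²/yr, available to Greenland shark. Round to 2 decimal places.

89.25 kJ/m²/yr

Pathway 1: 853500 × 0.1 × 0.1 × 0.1 × 0.1 = 85.35 kJ/m²/yr
Pathway 2: 39000 × 0.1 × 0.1 × 0.1 × 0.1 = 3.9 kJ/m²/yr
Total at Greenland shark: 85.35 + 3.9 = 89.25 kJ/m²/yr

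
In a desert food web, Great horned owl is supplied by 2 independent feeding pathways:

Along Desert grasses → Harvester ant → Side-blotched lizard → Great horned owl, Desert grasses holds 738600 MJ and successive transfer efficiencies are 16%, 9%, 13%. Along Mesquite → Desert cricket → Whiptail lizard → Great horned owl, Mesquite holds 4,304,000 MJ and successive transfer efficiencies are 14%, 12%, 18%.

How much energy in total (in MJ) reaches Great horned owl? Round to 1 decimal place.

14398.0 MJ

Via Desert grasses: 738600 × 0.16 × 0.09 × 0.13 = 1382.6592 MJ
Via Mesquite: 4304000 × 0.14 × 0.12 × 0.18 = 13015.296 MJ
Total at Great horned owl: 1382.6592 + 13015.296 = 14397.9552 MJ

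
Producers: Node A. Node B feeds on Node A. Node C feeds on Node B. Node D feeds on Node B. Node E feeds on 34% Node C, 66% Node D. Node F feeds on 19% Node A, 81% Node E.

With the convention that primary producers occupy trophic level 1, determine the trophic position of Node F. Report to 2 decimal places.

4.43

Node B: 1 + 1 = 2
Node C: 1 + 2 = 3
Node D: 1 + 2 = 3
Node E: 1 + (0.34×3 + 0.66×3) = 4
Node F: 1 + (0.19×1 + 0.81×4) = 4.43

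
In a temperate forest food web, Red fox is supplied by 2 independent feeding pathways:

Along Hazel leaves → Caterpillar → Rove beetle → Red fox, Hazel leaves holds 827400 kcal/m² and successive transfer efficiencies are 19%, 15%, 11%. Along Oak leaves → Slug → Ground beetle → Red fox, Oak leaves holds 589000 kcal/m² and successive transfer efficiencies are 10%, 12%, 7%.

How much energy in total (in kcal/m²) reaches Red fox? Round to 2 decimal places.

3088.66 kcal/m²

Via Hazel leaves: 827400 × 0.19 × 0.15 × 0.11 = 2593.899 kcal/m²
Via Oak leaves: 589000 × 0.1 × 0.12 × 0.07 = 494.76 kcal/m²
Total at Red fox: 2593.899 + 494.76 = 3088.659 kcal/m²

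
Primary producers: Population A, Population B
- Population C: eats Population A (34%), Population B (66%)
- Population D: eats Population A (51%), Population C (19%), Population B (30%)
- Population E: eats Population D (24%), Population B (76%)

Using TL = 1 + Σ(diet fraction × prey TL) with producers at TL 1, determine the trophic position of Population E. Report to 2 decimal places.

Population C: 1 + (0.34×1 + 0.66×1) = 2
Population D: 1 + (0.51×1 + 0.19×2 + 0.3×1) = 2.19
Population E: 1 + (0.24×2.19 + 0.76×1) = 2.2856

2.29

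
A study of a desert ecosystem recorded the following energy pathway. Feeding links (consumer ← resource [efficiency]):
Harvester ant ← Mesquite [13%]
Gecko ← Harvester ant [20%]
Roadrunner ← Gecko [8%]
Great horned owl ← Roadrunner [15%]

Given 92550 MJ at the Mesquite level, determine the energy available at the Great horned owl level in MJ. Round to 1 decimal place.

28.9 MJ

Harvester ant: 92550 × 0.13 = 12031.5 MJ
Gecko: 12031.5 × 0.2 = 2406.3 MJ
Roadrunner: 2406.3 × 0.08 = 192.504 MJ
Great horned owl: 192.504 × 0.15 = 28.8756 MJ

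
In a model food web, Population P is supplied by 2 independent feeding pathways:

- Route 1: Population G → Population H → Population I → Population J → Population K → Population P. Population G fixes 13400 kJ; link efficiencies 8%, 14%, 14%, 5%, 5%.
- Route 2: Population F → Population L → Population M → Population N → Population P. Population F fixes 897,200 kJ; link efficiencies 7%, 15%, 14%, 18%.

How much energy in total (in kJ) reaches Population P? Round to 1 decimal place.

237.5 kJ

Route 1: 13400 × 0.08 × 0.14 × 0.14 × 0.05 × 0.05 = 0.052528 kJ
Route 2: 897200 × 0.07 × 0.15 × 0.14 × 0.18 = 237.39912 kJ
Total at Population P: 0.052528 + 237.39912 = 237.451648 kJ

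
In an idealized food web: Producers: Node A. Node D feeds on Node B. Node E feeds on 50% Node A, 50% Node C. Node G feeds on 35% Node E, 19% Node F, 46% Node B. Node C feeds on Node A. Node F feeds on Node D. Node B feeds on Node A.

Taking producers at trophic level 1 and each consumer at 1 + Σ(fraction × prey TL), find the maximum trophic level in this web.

Node B: 1 + 1 = 2
Node C: 1 + 1 = 2
Node D: 1 + 2 = 3
Node E: 1 + (0.5×1 + 0.5×2) = 2.5
Node F: 1 + 3 = 4
Node G: 1 + (0.35×2.5 + 0.19×4 + 0.46×2) = 3.555

4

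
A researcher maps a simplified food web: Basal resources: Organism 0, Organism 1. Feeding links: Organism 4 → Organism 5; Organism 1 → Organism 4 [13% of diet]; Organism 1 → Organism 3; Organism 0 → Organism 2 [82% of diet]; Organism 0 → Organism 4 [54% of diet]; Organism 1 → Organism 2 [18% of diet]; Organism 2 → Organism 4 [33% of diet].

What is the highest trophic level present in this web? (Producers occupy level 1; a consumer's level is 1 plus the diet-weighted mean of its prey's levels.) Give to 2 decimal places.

3.33

Organism 2: 1 + (0.18×1 + 0.82×1) = 2
Organism 3: 1 + 1 = 2
Organism 4: 1 + (0.54×1 + 0.33×2 + 0.13×1) = 2.33
Organism 5: 1 + 2.33 = 3.33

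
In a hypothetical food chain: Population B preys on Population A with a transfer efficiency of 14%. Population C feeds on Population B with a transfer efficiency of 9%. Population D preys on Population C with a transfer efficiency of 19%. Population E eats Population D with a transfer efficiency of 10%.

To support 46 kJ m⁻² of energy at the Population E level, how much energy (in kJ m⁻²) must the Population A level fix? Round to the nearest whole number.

192147 kJ m⁻²

Cumulative transfer efficiency: 0.14 × 0.09 × 0.19 × 0.1 = 0.0002394
Population A energy = 46 / 0.0002394 = 192147 kJ m⁻²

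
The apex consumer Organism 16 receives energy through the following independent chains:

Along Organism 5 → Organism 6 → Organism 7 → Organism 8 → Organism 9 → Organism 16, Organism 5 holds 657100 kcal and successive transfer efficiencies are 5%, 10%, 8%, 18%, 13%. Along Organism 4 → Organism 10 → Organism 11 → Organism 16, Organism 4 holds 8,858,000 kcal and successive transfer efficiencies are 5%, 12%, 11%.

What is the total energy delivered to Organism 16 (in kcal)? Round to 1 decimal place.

5852.4 kcal

Via Organism 5: 657100 × 0.05 × 0.1 × 0.08 × 0.18 × 0.13 = 6.150456 kcal
Via Organism 4: 8858000 × 0.05 × 0.12 × 0.11 = 5846.28 kcal
Total at Organism 16: 6.150456 + 5846.28 = 5852.430456 kcal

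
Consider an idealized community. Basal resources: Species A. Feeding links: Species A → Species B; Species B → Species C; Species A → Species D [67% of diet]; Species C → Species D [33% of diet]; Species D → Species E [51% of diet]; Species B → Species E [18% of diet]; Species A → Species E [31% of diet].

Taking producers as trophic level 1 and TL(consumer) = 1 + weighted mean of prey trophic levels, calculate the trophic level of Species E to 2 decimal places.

3.03

Species B: 1 + 1 = 2
Species C: 1 + 2 = 3
Species D: 1 + (0.67×1 + 0.33×3) = 2.66
Species E: 1 + (0.51×2.66 + 0.18×2 + 0.31×1) = 3.0266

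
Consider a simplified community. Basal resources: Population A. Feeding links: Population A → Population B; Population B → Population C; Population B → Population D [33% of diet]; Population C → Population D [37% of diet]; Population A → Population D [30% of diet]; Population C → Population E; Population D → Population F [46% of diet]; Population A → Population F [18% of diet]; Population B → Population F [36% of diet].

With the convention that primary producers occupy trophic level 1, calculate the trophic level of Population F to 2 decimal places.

3.31

Population B: 1 + 1 = 2
Population C: 1 + 2 = 3
Population D: 1 + (0.33×2 + 0.37×3 + 0.3×1) = 3.07
Population E: 1 + 3 = 4
Population F: 1 + (0.46×3.07 + 0.18×1 + 0.36×2) = 3.3122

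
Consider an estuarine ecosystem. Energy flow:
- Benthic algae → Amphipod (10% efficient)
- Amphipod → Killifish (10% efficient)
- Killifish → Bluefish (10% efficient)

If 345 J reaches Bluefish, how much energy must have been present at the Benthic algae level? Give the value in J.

345000 J

Cumulative transfer efficiency: 0.1 × 0.1 × 0.1 = 0.001
Benthic algae energy = 345 / 0.001 = 345000 J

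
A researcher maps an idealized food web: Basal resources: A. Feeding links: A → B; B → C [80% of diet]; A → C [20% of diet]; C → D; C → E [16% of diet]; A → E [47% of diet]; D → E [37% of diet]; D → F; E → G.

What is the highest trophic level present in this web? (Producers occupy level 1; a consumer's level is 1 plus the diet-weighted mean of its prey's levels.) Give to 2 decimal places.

B: 1 + 1 = 2
C: 1 + (0.8×2 + 0.2×1) = 2.8
D: 1 + 2.8 = 3.8
E: 1 + (0.16×2.8 + 0.47×1 + 0.37×3.8) = 3.324
F: 1 + 3.8 = 4.8
G: 1 + 3.324 = 4.324

4.80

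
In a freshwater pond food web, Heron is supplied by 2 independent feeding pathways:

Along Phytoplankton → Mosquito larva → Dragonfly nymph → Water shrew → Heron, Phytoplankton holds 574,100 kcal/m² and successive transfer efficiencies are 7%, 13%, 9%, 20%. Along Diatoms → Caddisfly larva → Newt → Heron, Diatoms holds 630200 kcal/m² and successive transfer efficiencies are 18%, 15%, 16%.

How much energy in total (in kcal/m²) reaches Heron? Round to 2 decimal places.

2816.50 kcal/m²

Via Phytoplankton: 574100 × 0.07 × 0.13 × 0.09 × 0.2 = 94.03758 kcal/m²
Via Diatoms: 630200 × 0.18 × 0.15 × 0.16 = 2722.464 kcal/m²
Total at Heron: 94.03758 + 2722.464 = 2816.50158 kcal/m²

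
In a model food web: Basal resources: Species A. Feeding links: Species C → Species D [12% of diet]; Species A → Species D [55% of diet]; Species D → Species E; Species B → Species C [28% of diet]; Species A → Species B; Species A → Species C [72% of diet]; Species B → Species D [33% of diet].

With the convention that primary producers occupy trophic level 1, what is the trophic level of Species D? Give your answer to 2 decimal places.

Species B: 1 + 1 = 2
Species C: 1 + (0.72×1 + 0.28×2) = 2.28
Species D: 1 + (0.12×2.28 + 0.55×1 + 0.33×2) = 2.4836
Species E: 1 + 2.4836 = 3.4836

2.48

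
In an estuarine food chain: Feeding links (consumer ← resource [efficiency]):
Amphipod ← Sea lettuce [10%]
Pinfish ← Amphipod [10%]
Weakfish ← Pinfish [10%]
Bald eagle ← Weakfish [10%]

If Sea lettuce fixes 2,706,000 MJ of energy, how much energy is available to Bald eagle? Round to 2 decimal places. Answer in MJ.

Amphipod: 2706000 × 0.1 = 270600 MJ
Pinfish: 270600 × 0.1 = 27060 MJ
Weakfish: 27060 × 0.1 = 2706 MJ
Bald eagle: 2706 × 0.1 = 270.6 MJ

270.60 MJ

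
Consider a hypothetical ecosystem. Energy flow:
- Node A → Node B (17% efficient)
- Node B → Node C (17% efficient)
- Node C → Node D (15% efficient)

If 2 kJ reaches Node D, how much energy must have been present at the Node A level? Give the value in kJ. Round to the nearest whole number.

Cumulative transfer efficiency: 0.17 × 0.17 × 0.15 = 0.004335
Node A energy = 2 / 0.004335 = 461 kJ

461 kJ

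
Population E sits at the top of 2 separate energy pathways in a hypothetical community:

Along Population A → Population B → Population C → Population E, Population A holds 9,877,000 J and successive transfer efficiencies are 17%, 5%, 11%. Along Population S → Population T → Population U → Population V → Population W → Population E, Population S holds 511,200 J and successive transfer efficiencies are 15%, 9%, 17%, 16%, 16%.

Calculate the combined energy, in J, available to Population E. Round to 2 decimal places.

Via Population A: 9877000 × 0.17 × 0.05 × 0.11 = 9234.995 J
Via Population S: 511200 × 0.15 × 0.09 × 0.17 × 0.16 × 0.16 = 30.0340224 J
Total at Population E: 9234.995 + 30.0340224 = 9265.0290224 J

9265.03 J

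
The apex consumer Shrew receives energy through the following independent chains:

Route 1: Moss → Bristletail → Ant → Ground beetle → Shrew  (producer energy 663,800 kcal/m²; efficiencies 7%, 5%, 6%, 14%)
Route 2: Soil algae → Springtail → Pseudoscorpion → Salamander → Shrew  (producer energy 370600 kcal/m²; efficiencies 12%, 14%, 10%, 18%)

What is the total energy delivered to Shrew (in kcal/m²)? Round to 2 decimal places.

131.59 kcal/m²

Route 1: 663800 × 0.07 × 0.05 × 0.06 × 0.14 = 19.51572 kcal/m²
Route 2: 370600 × 0.12 × 0.14 × 0.1 × 0.18 = 112.06944 kcal/m²
Total at Shrew: 19.51572 + 112.06944 = 131.58516 kcal/m²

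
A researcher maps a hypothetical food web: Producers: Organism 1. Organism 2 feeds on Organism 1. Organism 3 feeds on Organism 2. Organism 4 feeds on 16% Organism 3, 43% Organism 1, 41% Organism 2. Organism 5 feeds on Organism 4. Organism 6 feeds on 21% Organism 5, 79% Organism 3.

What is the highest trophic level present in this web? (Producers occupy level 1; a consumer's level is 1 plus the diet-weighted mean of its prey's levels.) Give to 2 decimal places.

4.15

Organism 2: 1 + 1 = 2
Organism 3: 1 + 2 = 3
Organism 4: 1 + (0.16×3 + 0.43×1 + 0.41×2) = 2.73
Organism 5: 1 + 2.73 = 3.73
Organism 6: 1 + (0.21×3.73 + 0.79×3) = 4.1533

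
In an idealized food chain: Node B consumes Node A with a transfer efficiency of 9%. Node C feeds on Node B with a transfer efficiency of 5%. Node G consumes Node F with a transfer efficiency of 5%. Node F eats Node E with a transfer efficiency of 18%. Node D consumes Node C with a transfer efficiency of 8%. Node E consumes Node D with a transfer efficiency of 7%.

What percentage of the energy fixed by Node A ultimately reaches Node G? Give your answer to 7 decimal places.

Product of link efficiencies: 0.09 × 0.05 × 0.08 × 0.07 × 0.18 × 0.05 = 0.0000002268
As a percentage: 0.0000002268 × 100 = 0.0000227%

0.0000227%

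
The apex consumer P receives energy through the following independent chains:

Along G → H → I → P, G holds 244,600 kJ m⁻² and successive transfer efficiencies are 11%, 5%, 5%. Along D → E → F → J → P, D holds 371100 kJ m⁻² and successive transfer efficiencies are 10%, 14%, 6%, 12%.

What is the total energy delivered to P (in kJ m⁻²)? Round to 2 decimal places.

104.67 kJ m⁻²

Via G: 244600 × 0.11 × 0.05 × 0.05 = 67.265 kJ m⁻²
Via D: 371100 × 0.1 × 0.14 × 0.06 × 0.12 = 37.40688 kJ m⁻²
Total at P: 67.265 + 37.40688 = 104.67188 kJ m⁻²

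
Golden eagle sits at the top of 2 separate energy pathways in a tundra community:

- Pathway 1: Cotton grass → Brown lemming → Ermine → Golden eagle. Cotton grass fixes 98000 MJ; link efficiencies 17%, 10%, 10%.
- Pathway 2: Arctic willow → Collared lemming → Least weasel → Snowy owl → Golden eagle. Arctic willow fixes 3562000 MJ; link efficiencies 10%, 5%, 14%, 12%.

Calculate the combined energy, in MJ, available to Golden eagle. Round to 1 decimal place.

465.8 MJ

Pathway 1: 98000 × 0.17 × 0.1 × 0.1 = 166.6 MJ
Pathway 2: 3562000 × 0.1 × 0.05 × 0.14 × 0.12 = 299.208 MJ
Total at Golden eagle: 166.6 + 299.208 = 465.808 MJ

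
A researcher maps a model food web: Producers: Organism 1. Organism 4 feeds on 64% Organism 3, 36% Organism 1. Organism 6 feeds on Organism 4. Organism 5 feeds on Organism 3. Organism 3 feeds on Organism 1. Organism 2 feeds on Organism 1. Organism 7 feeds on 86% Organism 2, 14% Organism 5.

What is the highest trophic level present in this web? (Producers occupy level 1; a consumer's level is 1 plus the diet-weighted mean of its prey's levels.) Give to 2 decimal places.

Organism 2: 1 + 1 = 2
Organism 3: 1 + 1 = 2
Organism 4: 1 + (0.64×2 + 0.36×1) = 2.64
Organism 5: 1 + 2 = 3
Organism 6: 1 + 2.64 = 3.64
Organism 7: 1 + (0.86×2 + 0.14×3) = 3.14

3.64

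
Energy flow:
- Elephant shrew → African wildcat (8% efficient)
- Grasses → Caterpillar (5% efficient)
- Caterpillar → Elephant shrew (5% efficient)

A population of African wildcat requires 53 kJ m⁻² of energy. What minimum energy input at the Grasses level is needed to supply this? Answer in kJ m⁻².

265000 kJ m⁻²

Cumulative transfer efficiency: 0.05 × 0.05 × 0.08 = 0.0002
Grasses energy = 53 / 0.0002 = 265000 kJ m⁻²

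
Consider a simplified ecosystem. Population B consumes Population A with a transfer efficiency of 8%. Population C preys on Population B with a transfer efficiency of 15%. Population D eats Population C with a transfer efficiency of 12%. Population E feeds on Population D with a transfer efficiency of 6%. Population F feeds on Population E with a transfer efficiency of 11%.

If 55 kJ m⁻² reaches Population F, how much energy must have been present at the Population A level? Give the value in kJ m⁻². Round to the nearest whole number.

Cumulative transfer efficiency: 0.08 × 0.15 × 0.12 × 0.06 × 0.11 = 0.000009504
Population A energy = 55 / 0.000009504 = 5787037 kJ m⁻²

5787037 kJ m⁻²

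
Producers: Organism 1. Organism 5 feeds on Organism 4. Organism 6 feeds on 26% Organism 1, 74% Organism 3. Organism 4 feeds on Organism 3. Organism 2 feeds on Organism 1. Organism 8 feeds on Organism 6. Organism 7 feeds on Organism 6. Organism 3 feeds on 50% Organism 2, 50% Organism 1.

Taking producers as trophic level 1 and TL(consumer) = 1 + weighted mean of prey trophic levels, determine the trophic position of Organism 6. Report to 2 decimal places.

3.11

Organism 2: 1 + 1 = 2
Organism 3: 1 + (0.5×2 + 0.5×1) = 2.5
Organism 4: 1 + 2.5 = 3.5
Organism 5: 1 + 3.5 = 4.5
Organism 6: 1 + (0.26×1 + 0.74×2.5) = 3.11
Organism 7: 1 + 3.11 = 4.11
Organism 8: 1 + 3.11 = 4.11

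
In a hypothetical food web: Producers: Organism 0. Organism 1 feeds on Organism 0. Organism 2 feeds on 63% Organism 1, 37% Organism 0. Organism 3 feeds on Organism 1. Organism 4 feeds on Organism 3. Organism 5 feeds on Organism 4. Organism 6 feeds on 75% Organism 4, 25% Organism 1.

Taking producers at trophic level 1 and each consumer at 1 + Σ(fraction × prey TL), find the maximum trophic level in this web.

5

Organism 1: 1 + 1 = 2
Organism 2: 1 + (0.63×2 + 0.37×1) = 2.63
Organism 3: 1 + 2 = 3
Organism 4: 1 + 3 = 4
Organism 5: 1 + 4 = 5
Organism 6: 1 + (0.75×4 + 0.25×2) = 4.5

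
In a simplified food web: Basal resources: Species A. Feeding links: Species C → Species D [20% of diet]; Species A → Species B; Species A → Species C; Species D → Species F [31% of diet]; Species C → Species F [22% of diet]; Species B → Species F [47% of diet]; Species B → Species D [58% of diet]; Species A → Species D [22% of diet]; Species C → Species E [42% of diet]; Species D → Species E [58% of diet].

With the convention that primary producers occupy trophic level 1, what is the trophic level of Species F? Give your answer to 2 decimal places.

3.24

Species B: 1 + 1 = 2
Species C: 1 + 1 = 2
Species D: 1 + (0.58×2 + 0.22×1 + 0.2×2) = 2.78
Species E: 1 + (0.42×2 + 0.58×2.78) = 3.4524
Species F: 1 + (0.31×2.78 + 0.47×2 + 0.22×2) = 3.2418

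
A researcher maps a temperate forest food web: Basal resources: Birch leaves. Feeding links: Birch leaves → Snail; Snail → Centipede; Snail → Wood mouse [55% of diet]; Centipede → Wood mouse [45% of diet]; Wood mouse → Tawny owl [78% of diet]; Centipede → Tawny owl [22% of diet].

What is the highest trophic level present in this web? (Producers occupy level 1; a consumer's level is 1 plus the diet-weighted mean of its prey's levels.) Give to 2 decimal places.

Snail: 1 + 1 = 2
Centipede: 1 + 2 = 3
Wood mouse: 1 + (0.55×2 + 0.45×3) = 3.45
Tawny owl: 1 + (0.78×3.45 + 0.22×3) = 4.351

4.35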